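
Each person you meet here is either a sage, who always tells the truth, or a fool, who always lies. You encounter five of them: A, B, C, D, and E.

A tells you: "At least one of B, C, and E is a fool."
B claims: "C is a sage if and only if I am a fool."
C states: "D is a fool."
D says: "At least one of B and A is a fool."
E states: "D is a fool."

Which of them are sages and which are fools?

A: sage, B: fool, C: fool, D: sage, E: fool

Consider A. Suppose A is a fool.
Then no assignment of the remaining roles makes every statement match its speaker's type — contradiction.
So A is a sage.
Consider B. Suppose B is a sage.
Then no assignment of the remaining roles makes every statement match its speaker's type — contradiction.
So B is a fool.
With that fixed, D's statement is true, so D is a sage.
With that fixed, E's statement is false, so E is a fool.
With that fixed, C's statement is false, so C is a fool.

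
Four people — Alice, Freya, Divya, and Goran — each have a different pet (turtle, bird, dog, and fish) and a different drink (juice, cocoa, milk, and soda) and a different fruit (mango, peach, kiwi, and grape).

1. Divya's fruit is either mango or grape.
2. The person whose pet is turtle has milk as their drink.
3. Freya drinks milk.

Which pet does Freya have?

With clues 1–3, bird, dog, and fish are impossible for Freya's pet.
That leaves turtle.

turtle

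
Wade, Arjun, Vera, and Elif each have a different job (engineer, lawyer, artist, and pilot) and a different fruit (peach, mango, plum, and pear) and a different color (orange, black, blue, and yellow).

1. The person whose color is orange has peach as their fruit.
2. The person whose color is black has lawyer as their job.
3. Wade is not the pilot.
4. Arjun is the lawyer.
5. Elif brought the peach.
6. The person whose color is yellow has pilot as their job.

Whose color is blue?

Wade

With clues 1–4, Arjun is impossible for the one with color blue.
With clues 1–5, Elif is impossible for the one with color blue.
With clues 1–6, Vera is impossible for the one with color blue.
That leaves Wade.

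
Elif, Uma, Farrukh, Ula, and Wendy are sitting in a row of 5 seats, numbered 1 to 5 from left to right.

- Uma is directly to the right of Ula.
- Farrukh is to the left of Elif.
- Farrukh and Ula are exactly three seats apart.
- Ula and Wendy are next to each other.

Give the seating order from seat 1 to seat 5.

From clue 1: Uma is in {2,3,4,5}.
From clues 1–2: Elif is in {2,3,4,5}.
From clues 1–3: Uma is in {2,5}.
From clues 1–4: Farrukh → seat 1, Elif → seat 2, Wendy → seat 3, Ula → seat 4, Uma → seat 5.

Farrukh, Elif, Wendy, Ula, Uma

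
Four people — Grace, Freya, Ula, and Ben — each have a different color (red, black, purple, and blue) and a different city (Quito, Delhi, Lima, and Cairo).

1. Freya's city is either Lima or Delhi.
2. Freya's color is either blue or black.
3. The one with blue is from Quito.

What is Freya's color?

With clues 1–2, purple and red are impossible for Freya's color.
With clues 1–3, blue is impossible for Freya's color.
That leaves black.

black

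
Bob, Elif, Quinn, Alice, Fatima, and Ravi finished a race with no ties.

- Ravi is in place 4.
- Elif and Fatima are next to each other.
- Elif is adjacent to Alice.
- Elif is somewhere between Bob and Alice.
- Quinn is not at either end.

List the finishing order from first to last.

Alice, Elif, Fatima, Ravi, Quinn, Bob

From clue 1: Ravi → place 4.
From clues 1–2: Bob is in {1,2,3,5,6}.
From clues 1–3: Elif → place 2.
From clues 1–4: Alice → place 1, Fatima → place 3.
From clues 1–5: Quinn → place 5, Bob → place 6.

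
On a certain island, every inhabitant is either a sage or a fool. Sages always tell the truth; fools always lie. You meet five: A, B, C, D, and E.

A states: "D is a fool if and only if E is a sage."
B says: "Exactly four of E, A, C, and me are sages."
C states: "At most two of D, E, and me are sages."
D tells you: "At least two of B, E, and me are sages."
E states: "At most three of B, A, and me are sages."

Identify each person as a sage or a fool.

A: sage, B: fool, C: sage, D: fool, E: sage

Regardless of anyone's role, E's statement is true, so E is a sage.
Consider A. Suppose A is a fool.
Then no assignment of the remaining roles makes every statement match its speaker's type — contradiction.
So A is a sage.
Consider B. Suppose B is a sage.
Then no assignment of the remaining roles makes every statement match its speaker's type — contradiction.
So B is a fool.
Consider C. Suppose C is a fool.
Then C's own statement would have to be false, but it can't be — contradiction.
So C is a sage.
Consider D. Suppose D is a sage.
Then A's statement comes out false, contradicting A being a sage.
So D is a fool.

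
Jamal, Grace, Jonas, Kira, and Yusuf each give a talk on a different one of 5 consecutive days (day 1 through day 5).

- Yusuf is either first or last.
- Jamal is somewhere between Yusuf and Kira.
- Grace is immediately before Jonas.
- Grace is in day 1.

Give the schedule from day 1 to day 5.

From clue 1: Yusuf is in {1,5}.
From clues 1–3: Jamal is in {2,4}.
From clues 1–4: Grace → day 1, Jonas → day 2, Kira → day 3, Jamal → day 4, Yusuf → day 5.

Grace, Jonas, Kira, Jamal, Yusuf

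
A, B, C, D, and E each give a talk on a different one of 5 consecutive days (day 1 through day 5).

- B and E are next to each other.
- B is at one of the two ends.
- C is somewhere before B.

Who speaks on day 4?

E

With clues 1–2, B is ruled out for day 4.
With clues 1–3, A, C, and D are ruled out for day 4.
So day 4 is E.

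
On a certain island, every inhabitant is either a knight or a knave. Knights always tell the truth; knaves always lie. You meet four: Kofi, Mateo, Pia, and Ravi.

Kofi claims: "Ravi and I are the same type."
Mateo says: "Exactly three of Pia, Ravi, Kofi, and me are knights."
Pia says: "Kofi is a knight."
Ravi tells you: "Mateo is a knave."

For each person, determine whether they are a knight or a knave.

Kofi: knave, Mateo: knave, Pia: knave, Ravi: knight

Consider Kofi. Suppose Kofi is a knight.
Then no assignment of the remaining roles makes every statement match its speaker's type — contradiction.
So Kofi is a knave.
With that fixed, Pia's statement is false, so Pia is a knave.
With that fixed, Mateo's statement is false, so Mateo is a knave.
With that fixed, Ravi's statement is true, so Ravi is a knight.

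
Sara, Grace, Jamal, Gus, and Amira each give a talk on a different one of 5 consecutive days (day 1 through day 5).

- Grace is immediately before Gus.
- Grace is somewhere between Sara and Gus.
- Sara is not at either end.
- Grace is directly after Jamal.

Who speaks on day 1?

With clue 1, Gus is ruled out for day 1.
With clues 1–2, Grace is ruled out for day 1.
With clues 1–3, Sara is ruled out for day 1.
With clues 1–4, Jamal is ruled out for day 1.
So day 1 is Amira.

Amira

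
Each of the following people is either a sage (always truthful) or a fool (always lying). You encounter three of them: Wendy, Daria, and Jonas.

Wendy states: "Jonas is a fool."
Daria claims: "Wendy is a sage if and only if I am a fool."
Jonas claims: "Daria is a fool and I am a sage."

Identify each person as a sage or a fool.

Consider Wendy. Suppose Wendy is a sage.
Then whichever role Daria has, Daria's statement has the wrong truth value — contradiction.
So Wendy is a fool.
Consider Daria. Suppose Daria is a sage.
Then no assignment of the remaining roles makes every statement match its speaker's type — contradiction.
So Daria is a fool.
Consider Jonas. Suppose Jonas is a fool.
Then Wendy's statement comes out true, contradicting Wendy being a fool.
So Jonas is a sage.

Wendy: fool, Daria: fool, Jonas: sage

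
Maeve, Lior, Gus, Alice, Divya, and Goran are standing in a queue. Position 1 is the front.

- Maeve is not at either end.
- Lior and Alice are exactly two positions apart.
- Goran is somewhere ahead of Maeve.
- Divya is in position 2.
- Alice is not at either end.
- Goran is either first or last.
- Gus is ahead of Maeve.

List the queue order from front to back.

Goran, Divya, Gus, Alice, Maeve, Lior

From clue 1: Maeve is in {2,3,4,5}.
From clues 1–4: Divya → position 2.
From clues 1–5: Maeve is in {3,4,5}.
From clues 1–6: Goran → position 1.
From clues 1–7: Gus → position 3, Alice → position 4, Maeve → position 5, Lior → position 6.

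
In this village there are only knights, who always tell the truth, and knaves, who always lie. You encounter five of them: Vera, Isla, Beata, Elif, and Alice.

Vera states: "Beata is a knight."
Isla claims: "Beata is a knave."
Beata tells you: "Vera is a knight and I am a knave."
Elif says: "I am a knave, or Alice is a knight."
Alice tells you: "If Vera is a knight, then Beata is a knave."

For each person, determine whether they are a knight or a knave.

Vera: knave, Isla: knight, Beata: knave, Elif: knight, Alice: knight

Consider Vera. Suppose Vera is a knight.
Then whichever role Beata has, Beata's statement has the wrong truth value — contradiction.
So Vera is a knave.
With that fixed, Beata's statement is false, so Beata is a knave.
With that fixed, Alice's statement is true, so Alice is a knight.
With that fixed, Isla's statement is true, so Isla is a knight.
With that fixed, Elif's statement is true, so Elif is a knight.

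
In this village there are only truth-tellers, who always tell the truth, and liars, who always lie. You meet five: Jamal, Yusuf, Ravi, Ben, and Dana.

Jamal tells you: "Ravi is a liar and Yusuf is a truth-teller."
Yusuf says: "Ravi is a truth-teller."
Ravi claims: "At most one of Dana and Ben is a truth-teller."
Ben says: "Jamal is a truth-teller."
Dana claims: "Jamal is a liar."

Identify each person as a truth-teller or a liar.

Consider Jamal. Suppose Jamal is a truth-teller.
Then no assignment of the remaining roles makes every statement match its speaker's type — contradiction.
So Jamal is a liar.
With that fixed, Ben's statement is false, so Ben is a liar.
With that fixed, Dana's statement is true, so Dana is a truth-teller.
With that fixed, Ravi's statement is true, so Ravi is a truth-teller.
With that fixed, Yusuf's statement is true, so Yusuf is a truth-teller.

Jamal: liar, Yusuf: truth-teller, Ravi: truth-teller, Ben: liar, Dana: truth-teller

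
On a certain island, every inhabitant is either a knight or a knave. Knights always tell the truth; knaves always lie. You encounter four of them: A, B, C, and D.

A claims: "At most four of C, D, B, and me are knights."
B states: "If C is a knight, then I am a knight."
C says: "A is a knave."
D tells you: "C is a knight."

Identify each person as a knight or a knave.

A: knight, B: knight, C: knave, D: knave

Regardless of anyone's role, A's statement is true, so A is a knight.
With that fixed, C's statement is false, so C is a knave.
With that fixed, D's statement is false, so D is a knave.
With that fixed, B's statement is true, so B is a knight.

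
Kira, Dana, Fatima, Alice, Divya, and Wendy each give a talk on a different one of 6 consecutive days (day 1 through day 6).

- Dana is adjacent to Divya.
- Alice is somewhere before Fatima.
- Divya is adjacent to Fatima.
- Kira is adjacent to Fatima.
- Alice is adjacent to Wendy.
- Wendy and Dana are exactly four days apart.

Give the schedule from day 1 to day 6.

From clues 1–2: Fatima is in {2,3,4,5,6}.
From clues 1–3: Alice is in {1,2,3}.
From clues 1–4: Alice is in {1,2}.
From clues 1–5: Kira is in {3,6}.
From clues 1–6: Alice → day 1, Wendy → day 2, Kira → day 3, Fatima → day 4, Divya → day 5, Dana → day 6.

Alice, Wendy, Kira, Fatima, Divya, Dana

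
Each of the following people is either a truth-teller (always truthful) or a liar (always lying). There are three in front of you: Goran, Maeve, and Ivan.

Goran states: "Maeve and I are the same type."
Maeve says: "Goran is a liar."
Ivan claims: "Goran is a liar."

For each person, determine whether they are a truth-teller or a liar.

Consider Goran. Suppose Goran is a truth-teller.
Then no assignment of the remaining roles makes every statement match its speaker's type — contradiction.
So Goran is a liar.
With that fixed, Maeve's statement is true, so Maeve is a truth-teller.
With that fixed, Ivan's statement is true, so Ivan is a truth-teller.

Goran: liar, Maeve: truth-teller, Ivan: truth-teller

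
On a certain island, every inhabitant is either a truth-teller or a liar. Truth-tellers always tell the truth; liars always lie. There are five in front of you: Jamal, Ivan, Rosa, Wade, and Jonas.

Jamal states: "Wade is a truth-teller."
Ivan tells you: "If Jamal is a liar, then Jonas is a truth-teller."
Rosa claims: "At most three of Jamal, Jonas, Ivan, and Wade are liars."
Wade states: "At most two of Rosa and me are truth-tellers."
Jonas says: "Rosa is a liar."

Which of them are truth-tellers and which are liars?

Jamal: truth-teller, Ivan: truth-teller, Rosa: truth-teller, Wade: truth-teller, Jonas: liar

Regardless of anyone's role, Wade's statement is true, so Wade is a truth-teller.
With that fixed, Jamal's statement is true, so Jamal is a truth-teller.
With that fixed, Ivan's statement is true, so Ivan is a truth-teller.
With that fixed, Rosa's statement is true, so Rosa is a truth-teller.
With that fixed, Jonas's statement is false, so Jonas is a liar.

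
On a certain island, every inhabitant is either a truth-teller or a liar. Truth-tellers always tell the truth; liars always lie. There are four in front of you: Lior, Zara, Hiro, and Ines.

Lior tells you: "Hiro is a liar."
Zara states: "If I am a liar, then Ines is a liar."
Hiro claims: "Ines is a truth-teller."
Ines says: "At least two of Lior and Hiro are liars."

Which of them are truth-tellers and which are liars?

Consider Lior. Suppose Lior is a liar.
Then no assignment of the remaining roles makes every statement match its speaker's type — contradiction.
So Lior is a truth-teller.
With that fixed, Ines's statement is false, so Ines is a liar.
With that fixed, Zara's statement is true, so Zara is a truth-teller.
With that fixed, Hiro's statement is false, so Hiro is a liar.

Lior: truth-teller, Zara: truth-teller, Hiro: liar, Ines: liar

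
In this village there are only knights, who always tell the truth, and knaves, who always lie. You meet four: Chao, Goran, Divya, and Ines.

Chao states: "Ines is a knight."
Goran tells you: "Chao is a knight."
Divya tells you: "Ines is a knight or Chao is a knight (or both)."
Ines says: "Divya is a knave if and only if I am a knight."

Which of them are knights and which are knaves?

Consider Chao. Suppose Chao is a knight.
Then no assignment of the remaining roles makes every statement match its speaker's type — contradiction.
So Chao is a knave.
With that fixed, Goran's statement is false, so Goran is a knave.
Consider Divya. Suppose Divya is a knight.
Then whichever role Ines has, Ines's statement has the wrong truth value — contradiction.
So Divya is a knave.
Consider Ines. Suppose Ines is a knight.
Then Chao's statement comes out true, contradicting Chao being a knave.
So Ines is a knave.

Chao: knave, Goran: knave, Divya: knave, Ines: knave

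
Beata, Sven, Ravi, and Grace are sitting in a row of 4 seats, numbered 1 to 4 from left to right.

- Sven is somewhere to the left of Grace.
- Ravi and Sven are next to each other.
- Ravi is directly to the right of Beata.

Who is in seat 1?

Beata

With clue 1, Grace is ruled out for seat 1.
With clues 1–3, Ravi and Sven are ruled out for seat 1.
So seat 1 is Beata.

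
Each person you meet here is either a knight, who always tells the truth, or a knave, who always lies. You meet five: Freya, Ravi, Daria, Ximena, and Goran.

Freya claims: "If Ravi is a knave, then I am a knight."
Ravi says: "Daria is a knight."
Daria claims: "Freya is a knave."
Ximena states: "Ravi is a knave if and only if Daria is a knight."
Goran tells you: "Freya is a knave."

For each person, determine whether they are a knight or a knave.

Consider Freya. Suppose Freya is a knave.
Then no assignment of the remaining roles makes every statement match its speaker's type — contradiction.
So Freya is a knight.
With that fixed, Daria's statement is false, so Daria is a knave.
With that fixed, Goran's statement is false, so Goran is a knave.
With that fixed, Ravi's statement is false, so Ravi is a knave.
With that fixed, Ximena's statement is false, so Ximena is a knave.

Freya: knight, Ravi: knave, Daria: knave, Ximena: knave, Goran: knave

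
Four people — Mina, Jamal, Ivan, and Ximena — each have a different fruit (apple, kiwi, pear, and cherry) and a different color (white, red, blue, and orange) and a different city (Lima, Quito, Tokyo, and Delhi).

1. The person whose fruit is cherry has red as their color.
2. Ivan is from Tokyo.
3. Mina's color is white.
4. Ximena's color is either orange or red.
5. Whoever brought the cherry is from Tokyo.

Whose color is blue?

Jamal

With clues 1–3, Mina is impossible for the one with color blue.
With clues 1–4, Ximena is impossible for the one with color blue.
With clues 1–5, Ivan is impossible for the one with color blue.
That leaves Jamal.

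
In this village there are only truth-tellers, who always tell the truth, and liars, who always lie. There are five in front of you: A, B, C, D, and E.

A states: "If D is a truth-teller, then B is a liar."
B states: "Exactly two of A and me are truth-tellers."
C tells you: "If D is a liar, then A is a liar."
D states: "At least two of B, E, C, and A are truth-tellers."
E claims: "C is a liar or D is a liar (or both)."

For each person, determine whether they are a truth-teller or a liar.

A: truth-teller, B: liar, C: truth-teller, D: truth-teller, E: liar

Consider A. Suppose A is a liar.
Then no assignment of the remaining roles makes every statement match its speaker's type — contradiction.
So A is a truth-teller.
Consider B. Suppose B is a truth-teller.
Then no assignment of the remaining roles makes every statement match its speaker's type — contradiction.
So B is a liar.
Consider C. Suppose C is a liar.
Then no assignment of the remaining roles makes every statement match its speaker's type — contradiction.
So C is a truth-teller.
With that fixed, D's statement is true, so D is a truth-teller.
With that fixed, E's statement is false, so E is a liar.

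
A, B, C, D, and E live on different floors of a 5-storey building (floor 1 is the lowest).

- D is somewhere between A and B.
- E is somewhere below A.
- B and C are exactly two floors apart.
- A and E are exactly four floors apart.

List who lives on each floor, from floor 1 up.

From clue 1: D is in {2,3,4}.
From clues 1–3: A is in {2,5}.
From clues 1–4: E → floor 1, B → floor 2, D → floor 3, C → floor 4, A → floor 5.

E, B, D, C, A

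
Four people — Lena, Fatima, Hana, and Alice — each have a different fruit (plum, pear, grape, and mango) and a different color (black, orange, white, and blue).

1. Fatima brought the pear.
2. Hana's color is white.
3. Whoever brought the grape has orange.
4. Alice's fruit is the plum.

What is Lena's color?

orange

With clues 1–2, white is impossible for Lena's color.
With clues 1–4, black and blue are impossible for Lena's color.
That leaves orange.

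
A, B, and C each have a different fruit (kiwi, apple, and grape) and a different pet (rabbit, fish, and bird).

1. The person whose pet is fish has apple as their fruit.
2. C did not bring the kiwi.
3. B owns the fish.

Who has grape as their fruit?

With clues 1–3, A and B are impossible for the one with fruit grape.
That leaves C.

C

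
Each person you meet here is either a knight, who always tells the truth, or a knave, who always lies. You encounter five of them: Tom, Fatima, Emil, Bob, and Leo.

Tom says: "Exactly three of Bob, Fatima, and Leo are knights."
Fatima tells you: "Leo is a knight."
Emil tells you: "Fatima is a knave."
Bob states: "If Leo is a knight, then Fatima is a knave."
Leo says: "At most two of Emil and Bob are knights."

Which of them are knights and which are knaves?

Regardless of anyone's role, Leo's statement is true, so Leo is a knight.
With that fixed, Fatima's statement is true, so Fatima is a knight.
With that fixed, Emil's statement is false, so Emil is a knave.
With that fixed, Bob's statement is false, so Bob is a knave.
With that fixed, Tom's statement is false, so Tom is a knave.

Tom: knave, Fatima: knight, Emil: knave, Bob: knave, Leo: knight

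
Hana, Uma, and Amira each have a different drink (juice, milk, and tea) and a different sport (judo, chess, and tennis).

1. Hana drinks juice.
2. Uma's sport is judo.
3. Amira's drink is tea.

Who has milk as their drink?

Clue 1 rules out Hana for the one with drink milk.
With clues 1–3, Amira is impossible for the one with drink milk.
That leaves Uma.

Uma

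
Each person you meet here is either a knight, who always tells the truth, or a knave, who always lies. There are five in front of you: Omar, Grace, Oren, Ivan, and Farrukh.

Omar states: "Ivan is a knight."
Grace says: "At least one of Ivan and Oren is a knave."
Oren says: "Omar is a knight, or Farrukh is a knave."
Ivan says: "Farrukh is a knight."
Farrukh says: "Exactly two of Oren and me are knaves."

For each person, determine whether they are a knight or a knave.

Omar: knave, Grace: knight, Oren: knight, Ivan: knave, Farrukh: knave

Consider Omar. Suppose Omar is a knight.
Then no assignment of the remaining roles makes every statement match its speaker's type — contradiction.
So Omar is a knave.
Consider Grace. Suppose Grace is a knave.
Then no assignment of the remaining roles makes every statement match its speaker's type — contradiction.
So Grace is a knight.
Consider Oren. Suppose Oren is a knave.
Then whichever role Farrukh has, Farrukh's statement has the wrong truth value — contradiction.
So Oren is a knight.
With that fixed, Farrukh's statement is false, so Farrukh is a knave.
With that fixed, Ivan's statement is false, so Ivan is a knave.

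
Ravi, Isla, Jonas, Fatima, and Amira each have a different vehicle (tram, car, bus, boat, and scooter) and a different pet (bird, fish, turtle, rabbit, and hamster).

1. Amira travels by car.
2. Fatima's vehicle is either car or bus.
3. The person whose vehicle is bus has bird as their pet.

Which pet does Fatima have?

With clues 1–3, fish, hamster, rabbit, and turtle are impossible for Fatima's pet.
That leaves bird.

bird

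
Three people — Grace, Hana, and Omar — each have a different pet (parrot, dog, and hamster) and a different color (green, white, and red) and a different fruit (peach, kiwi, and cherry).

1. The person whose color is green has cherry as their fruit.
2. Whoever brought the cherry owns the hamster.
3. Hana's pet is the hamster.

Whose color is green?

With clues 1–3, Grace and Omar are impossible for the one with color green.
That leaves Hana.

Hana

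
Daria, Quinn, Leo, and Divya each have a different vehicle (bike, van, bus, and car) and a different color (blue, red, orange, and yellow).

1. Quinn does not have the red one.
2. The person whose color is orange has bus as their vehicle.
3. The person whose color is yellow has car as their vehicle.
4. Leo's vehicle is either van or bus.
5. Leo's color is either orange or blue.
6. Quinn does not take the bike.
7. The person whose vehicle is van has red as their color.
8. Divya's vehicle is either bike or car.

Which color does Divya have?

With clues 1–7, orange and yellow are impossible for Divya's color.
With clues 1–8, red is impossible for Divya's color.
That leaves blue.

blue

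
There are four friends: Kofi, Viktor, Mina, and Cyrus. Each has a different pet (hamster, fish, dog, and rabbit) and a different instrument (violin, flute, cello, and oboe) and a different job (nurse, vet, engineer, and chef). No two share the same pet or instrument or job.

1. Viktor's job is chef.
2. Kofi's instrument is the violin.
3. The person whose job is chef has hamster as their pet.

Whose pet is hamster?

With clues 1–3, Cyrus, Kofi, and Mina are impossible for the one with pet hamster.
That leaves Viktor.

Viktor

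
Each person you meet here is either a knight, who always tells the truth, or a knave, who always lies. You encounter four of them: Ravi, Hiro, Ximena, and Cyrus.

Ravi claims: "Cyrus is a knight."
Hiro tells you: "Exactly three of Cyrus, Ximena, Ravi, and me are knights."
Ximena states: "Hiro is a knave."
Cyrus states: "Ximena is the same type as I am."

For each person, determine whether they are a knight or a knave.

Consider Ravi. Suppose Ravi is a knight.
Then no assignment of the remaining roles makes every statement match its speaker's type — contradiction.
So Ravi is a knave.
Consider Hiro. Suppose Hiro is a knight.
Then no assignment of the remaining roles makes every statement match its speaker's type — contradiction.
So Hiro is a knave.
With that fixed, Ximena's statement is true, so Ximena is a knight.
Consider Cyrus. Suppose Cyrus is a knight.
Then Ravi's statement comes out true, contradicting Ravi being a knave.
So Cyrus is a knave.

Ravi: knave, Hiro: knave, Ximena: knight, Cyrus: knave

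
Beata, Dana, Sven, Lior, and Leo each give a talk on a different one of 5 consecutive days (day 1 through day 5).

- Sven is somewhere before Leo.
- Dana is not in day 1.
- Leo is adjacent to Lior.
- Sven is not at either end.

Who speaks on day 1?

With clue 1, Leo is ruled out for day 1.
With clues 1–2, Dana is ruled out for day 1.
With clues 1–3, Lior is ruled out for day 1.
With clues 1–4, Sven is ruled out for day 1.
So day 1 is Beata.

Beata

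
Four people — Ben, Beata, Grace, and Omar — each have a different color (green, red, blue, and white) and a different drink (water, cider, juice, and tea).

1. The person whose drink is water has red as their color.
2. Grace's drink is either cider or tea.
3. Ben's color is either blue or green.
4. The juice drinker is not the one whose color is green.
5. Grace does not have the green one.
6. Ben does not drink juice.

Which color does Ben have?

green

With clues 1–3, red and white are impossible for Ben's color.
With clues 1–6, blue is impossible for Ben's color.
That leaves green.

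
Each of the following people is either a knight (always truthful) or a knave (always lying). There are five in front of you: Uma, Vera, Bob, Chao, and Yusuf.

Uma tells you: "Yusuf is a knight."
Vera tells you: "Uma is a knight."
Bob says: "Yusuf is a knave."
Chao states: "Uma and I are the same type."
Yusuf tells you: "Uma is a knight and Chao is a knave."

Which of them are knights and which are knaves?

Consider Uma. Suppose Uma is a knave.
Then whichever role Chao has, Chao's statement has the wrong truth value — contradiction.
So Uma is a knight.
With that fixed, Vera's statement is true, so Vera is a knight.
Consider Bob. Suppose Bob is a knight.
Then no assignment of the remaining roles makes every statement match its speaker's type — contradiction.
So Bob is a knave.
Consider Chao. Suppose Chao is a knight.
Then no assignment of the remaining roles makes every statement match its speaker's type — contradiction.
So Chao is a knave.
With that fixed, Yusuf's statement is true, so Yusuf is a knight.

Uma: knight, Vera: knight, Bob: knave, Chao: knave, Yusuf: knight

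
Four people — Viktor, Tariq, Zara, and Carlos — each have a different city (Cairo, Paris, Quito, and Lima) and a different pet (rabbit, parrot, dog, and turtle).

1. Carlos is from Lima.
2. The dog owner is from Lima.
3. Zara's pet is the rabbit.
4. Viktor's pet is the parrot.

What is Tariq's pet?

turtle

With clues 1–2, dog is impossible for Tariq's pet.
With clues 1–3, rabbit is impossible for Tariq's pet.
With clues 1–4, parrot is impossible for Tariq's pet.
That leaves turtle.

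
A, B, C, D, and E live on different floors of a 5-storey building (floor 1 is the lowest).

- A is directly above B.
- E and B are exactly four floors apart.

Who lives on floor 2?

A

With clues 1–2, B, C, D, and E are ruled out for floor 2.
So floor 2 is A.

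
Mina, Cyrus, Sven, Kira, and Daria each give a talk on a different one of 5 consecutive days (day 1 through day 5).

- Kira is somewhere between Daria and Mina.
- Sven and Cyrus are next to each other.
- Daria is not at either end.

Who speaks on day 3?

Daria

With clues 1–2, Kira is ruled out for day 3.
With clues 1–3, Cyrus, Mina, and Sven are ruled out for day 3.
So day 3 is Daria.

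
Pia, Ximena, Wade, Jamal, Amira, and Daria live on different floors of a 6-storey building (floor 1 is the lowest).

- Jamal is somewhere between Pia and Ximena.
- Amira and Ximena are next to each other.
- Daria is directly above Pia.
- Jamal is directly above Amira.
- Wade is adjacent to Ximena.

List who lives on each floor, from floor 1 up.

From clue 1: Jamal is in {2,3,4,5}.
From clues 1–3: Jamal is in {3,4}.
From clues 1–4: Pia is in {4,5}.
From clues 1–5: Wade → floor 1, Ximena → floor 2, Amira → floor 3, Jamal → floor 4, Pia → floor 5, Daria → floor 6.

Wade, Ximena, Amira, Jamal, Pia, Daria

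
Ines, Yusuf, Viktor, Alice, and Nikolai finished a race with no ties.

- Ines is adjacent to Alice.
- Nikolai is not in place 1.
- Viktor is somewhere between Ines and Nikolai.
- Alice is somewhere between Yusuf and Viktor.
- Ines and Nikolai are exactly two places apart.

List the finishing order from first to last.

From clues 1–2: Nikolai is in {2,3,4,5}.
From clues 1–3: Viktor is in {3,4}.
From clues 1–4: Yusuf → place 1, Viktor → place 4, Nikolai → place 5.
From clues 1–5: Alice → place 2, Ines → place 3.

Yusuf, Alice, Ines, Viktor, Nikolai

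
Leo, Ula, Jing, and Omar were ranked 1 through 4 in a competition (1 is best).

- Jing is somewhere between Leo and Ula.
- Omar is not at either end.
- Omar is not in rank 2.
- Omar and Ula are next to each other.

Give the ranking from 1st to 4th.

Leo, Jing, Omar, Ula

From clue 1: Jing is in {2,3}.
From clues 1–2: Leo is in {1,4}.
From clues 1–3: Jing → rank 2, Omar → rank 3.
From clues 1–4: Leo → rank 1, Ula → rank 4.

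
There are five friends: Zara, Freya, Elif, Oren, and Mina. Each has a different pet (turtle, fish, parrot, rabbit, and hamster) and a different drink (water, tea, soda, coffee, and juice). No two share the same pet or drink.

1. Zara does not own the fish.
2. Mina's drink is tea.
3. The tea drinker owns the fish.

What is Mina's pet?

With clues 1–3, hamster, parrot, rabbit, and turtle are impossible for Mina's pet.
That leaves fish.

fish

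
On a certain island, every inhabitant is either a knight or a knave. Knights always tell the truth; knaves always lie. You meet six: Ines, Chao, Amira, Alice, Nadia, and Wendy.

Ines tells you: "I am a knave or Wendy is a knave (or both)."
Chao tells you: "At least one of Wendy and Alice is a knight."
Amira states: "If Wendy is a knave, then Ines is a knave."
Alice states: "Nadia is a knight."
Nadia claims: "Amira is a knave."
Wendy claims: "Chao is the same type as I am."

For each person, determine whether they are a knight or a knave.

Consider Ines. Suppose Ines is a knave.
Then Ines's own statement would have to be false, but it can't be — contradiction.
So Ines is a knight.
Consider Chao. Suppose Chao is a knave.
Then whichever role Wendy has, Wendy's statement has the wrong truth value — contradiction.
So Chao is a knight.
Consider Amira. Suppose Amira is a knight.
Then no assignment of the remaining roles makes every statement match its speaker's type — contradiction.
So Amira is a knave.
With that fixed, Nadia's statement is true, so Nadia is a knight.
With that fixed, Alice's statement is true, so Alice is a knight.
Consider Wendy. Suppose Wendy is a knight.
Then Ines's statement comes out false, contradicting Ines being a knight.
So Wendy is a knave.

Ines: knight, Chao: knight, Amira: knave, Alice: knight, Nadia: knight, Wendy: knave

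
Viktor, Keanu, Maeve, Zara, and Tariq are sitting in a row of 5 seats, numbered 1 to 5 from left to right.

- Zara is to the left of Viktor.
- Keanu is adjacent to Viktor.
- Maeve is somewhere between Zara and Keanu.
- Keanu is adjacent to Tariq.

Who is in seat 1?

With clue 1, Viktor is ruled out for seat 1.
With clues 1–2, Keanu is ruled out for seat 1.
With clues 1–3, Maeve is ruled out for seat 1.
With clues 1–4, Tariq is ruled out for seat 1.
So seat 1 is Zara.

Zara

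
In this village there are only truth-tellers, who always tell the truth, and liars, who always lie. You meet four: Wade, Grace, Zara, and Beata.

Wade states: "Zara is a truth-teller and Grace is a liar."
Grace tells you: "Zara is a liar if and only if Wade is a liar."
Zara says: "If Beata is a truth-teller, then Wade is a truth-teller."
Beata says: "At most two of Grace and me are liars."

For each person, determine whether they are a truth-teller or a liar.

Regardless of anyone's role, Beata's statement is true, so Beata is a truth-teller.
Consider Wade. Suppose Wade is a truth-teller.
Then no assignment of the remaining roles makes every statement match its speaker's type — contradiction.
So Wade is a liar.
With that fixed, Zara's statement is false, so Zara is a liar.
With that fixed, Grace's statement is true, so Grace is a truth-teller.

Wade: liar, Grace: truth-teller, Zara: liar, Beata: truth-teller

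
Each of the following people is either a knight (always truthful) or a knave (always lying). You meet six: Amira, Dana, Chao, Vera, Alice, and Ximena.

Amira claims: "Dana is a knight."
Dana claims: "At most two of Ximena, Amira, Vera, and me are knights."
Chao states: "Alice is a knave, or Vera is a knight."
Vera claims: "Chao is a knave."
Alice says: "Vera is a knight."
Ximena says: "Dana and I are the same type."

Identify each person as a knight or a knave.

Amira: knight, Dana: knight, Chao: knight, Vera: knave, Alice: knave, Ximena: knave

Consider Amira. Suppose Amira is a knave.
Then no assignment of the remaining roles makes every statement match its speaker's type — contradiction.
So Amira is a knight.
Consider Dana. Suppose Dana is a knave.
Then Amira's statement comes out false, contradicting Amira being a knight.
So Dana is a knight.
Consider Chao. Suppose Chao is a knave.
Then no assignment of the remaining roles makes every statement match its speaker's type — contradiction.
So Chao is a knight.
With that fixed, Vera's statement is false, so Vera is a knave.
With that fixed, Alice's statement is false, so Alice is a knave.
Consider Ximena. Suppose Ximena is a knight.
Then Dana's statement comes out false, contradicting Dana being a knight.
So Ximena is a knave.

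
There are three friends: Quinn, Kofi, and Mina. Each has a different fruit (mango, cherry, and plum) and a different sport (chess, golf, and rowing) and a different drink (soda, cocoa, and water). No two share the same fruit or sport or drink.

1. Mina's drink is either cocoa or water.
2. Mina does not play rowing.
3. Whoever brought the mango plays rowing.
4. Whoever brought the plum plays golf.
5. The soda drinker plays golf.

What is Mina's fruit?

With clues 1–3, mango is impossible for Mina's fruit.
With clues 1–5, plum is impossible for Mina's fruit.
That leaves cherry.

cherry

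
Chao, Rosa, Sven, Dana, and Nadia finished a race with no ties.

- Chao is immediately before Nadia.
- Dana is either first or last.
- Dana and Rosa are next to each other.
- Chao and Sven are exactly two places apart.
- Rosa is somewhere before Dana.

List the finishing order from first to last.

Chao, Nadia, Sven, Rosa, Dana

From clue 1: Chao is in {1,2,3,4}.
From clues 1–2: Dana is in {1,5}.
From clues 1–3: Rosa is in {2,4}.
From clues 1–4: Chao is in {1,3}.
From clues 1–5: Chao → place 1, Nadia → place 2, Sven → place 3, Rosa → place 4, Dana → place 5.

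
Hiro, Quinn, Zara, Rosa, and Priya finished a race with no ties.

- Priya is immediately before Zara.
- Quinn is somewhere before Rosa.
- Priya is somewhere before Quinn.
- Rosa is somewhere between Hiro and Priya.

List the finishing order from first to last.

From clue 1: Zara is in {2,3,4,5}.
From clues 1–2: Quinn is in {1,2,3,4}.
From clues 1–3: Quinn is in {3,4}.
From clues 1–4: Priya → place 1, Zara → place 2, Quinn → place 3, Rosa → place 4, Hiro → place 5.

Priya, Zara, Quinn, Rosa, Hiro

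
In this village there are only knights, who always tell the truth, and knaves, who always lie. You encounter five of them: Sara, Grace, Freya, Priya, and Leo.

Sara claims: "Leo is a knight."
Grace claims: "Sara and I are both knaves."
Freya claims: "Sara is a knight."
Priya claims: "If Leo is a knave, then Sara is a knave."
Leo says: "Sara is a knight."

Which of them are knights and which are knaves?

Sara: knight, Grace: knave, Freya: knight, Priya: knight, Leo: knight

Consider Sara. Suppose Sara is a knave.
Then whichever role Grace has, Grace's statement has the wrong truth value — contradiction.
So Sara is a knight.
With that fixed, Grace's statement is false, so Grace is a knave.
With that fixed, Freya's statement is true, so Freya is a knight.
With that fixed, Leo's statement is true, so Leo is a knight.
With that fixed, Priya's statement is true, so Priya is a knight.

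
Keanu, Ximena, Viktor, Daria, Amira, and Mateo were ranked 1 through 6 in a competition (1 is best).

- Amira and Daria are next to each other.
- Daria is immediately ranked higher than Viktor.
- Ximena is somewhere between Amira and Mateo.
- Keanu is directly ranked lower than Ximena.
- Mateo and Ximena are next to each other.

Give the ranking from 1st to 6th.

From clues 1–2: Viktor is in {3,4,5,6}.
From clues 1–3: Ximena is in {2,3,4,5}.
From clues 1–4: Keanu is in {3,5}.
From clues 1–5: Mateo → rank 1, Ximena → rank 2, Keanu → rank 3, Amira → rank 4, Daria → rank 5, Viktor → rank 6.

Mateo, Ximena, Keanu, Amira, Daria, Viktor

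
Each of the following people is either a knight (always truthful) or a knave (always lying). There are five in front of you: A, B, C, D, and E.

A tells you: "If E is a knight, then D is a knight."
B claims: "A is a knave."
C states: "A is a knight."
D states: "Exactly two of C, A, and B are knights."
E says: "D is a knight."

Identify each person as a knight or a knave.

A: knight, B: knave, C: knight, D: knight, E: knight

Consider A. Suppose A is a knave.
Then no assignment of the remaining roles makes every statement match its speaker's type — contradiction.
So A is a knight.
With that fixed, B's statement is false, so B is a knave.
With that fixed, C's statement is true, so C is a knight.
With that fixed, D's statement is true, so D is a knight.
With that fixed, E's statement is true, so E is a knight.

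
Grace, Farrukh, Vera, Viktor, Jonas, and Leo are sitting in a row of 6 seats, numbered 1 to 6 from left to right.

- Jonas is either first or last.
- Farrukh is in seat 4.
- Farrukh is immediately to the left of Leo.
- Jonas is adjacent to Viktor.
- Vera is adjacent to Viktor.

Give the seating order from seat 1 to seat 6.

From clue 1: Jonas is in {1,6}.
From clues 1–2: Farrukh → seat 4.
From clues 1–3: Leo → seat 5.
From clues 1–4: Jonas → seat 1, Viktor → seat 2.
From clues 1–5: Vera → seat 3, Grace → seat 6.

Jonas, Viktor, Vera, Farrukh, Leo, Grace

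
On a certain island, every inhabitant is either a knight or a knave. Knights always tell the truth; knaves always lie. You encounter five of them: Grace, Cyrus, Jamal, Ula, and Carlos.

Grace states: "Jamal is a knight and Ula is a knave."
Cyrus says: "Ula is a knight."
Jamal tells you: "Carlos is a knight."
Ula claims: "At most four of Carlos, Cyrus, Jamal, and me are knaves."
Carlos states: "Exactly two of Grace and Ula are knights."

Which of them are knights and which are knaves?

Regardless of anyone's role, Ula's statement is true, so Ula is a knight.
With that fixed, Grace's statement is false, so Grace is a knave.
With that fixed, Cyrus's statement is true, so Cyrus is a knight.
With that fixed, Carlos's statement is false, so Carlos is a knave.
With that fixed, Jamal's statement is false, so Jamal is a knave.

Grace: knave, Cyrus: knight, Jamal: knave, Ula: knight, Carlos: knave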